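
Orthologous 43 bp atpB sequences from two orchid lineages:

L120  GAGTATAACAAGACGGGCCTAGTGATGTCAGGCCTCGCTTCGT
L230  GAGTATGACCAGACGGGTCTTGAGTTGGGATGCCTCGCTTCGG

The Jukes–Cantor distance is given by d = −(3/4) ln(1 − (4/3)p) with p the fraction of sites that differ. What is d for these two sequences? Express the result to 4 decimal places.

The sequences differ at positions 7 (A/G), 10 (A/C), 18 (C/T), 21 (A/T), 23 (T/A), 25 (A/T), 28 (T/G), 29 (C/G), 31 (G/T), 43 (T/G).
p = 10/43 = 0.232558.
d = −0.75 · ln(1 − (4/3)·0.232558) = −0.75 · ln(0.689923) = −0.75 · (-0.371175) = 0.2784.

0.2784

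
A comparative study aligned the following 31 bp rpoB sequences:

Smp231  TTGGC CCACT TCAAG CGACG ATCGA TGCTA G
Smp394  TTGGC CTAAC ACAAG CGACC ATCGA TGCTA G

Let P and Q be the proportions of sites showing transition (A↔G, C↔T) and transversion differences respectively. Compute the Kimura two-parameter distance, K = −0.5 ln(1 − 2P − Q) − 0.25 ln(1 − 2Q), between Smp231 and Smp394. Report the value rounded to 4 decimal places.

Differing sites — 7:C/T (Ti); 9:C/A (Tv); 10:T/C (Ti); 11:T/A (Tv); 20:G/C (Tv).
Of the 5 differences, 2 transitions and 3 transversions over 31 sites: P = 2/31 = 0.064516, Q = 3/31 = 0.096774.
d = −0.5·ln(0.774194) − 0.25·ln(0.806452) = −0.5·(-0.255933) − 0.25·(-0.215111) = 0.1817.

0.1817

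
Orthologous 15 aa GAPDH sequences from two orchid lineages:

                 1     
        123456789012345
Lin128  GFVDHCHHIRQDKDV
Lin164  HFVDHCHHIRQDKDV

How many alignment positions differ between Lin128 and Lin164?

The sequences differ at position 1 (G/H).
That gives 1 mismatch out of 15 aligned sites, so the Hamming distance is 1.

1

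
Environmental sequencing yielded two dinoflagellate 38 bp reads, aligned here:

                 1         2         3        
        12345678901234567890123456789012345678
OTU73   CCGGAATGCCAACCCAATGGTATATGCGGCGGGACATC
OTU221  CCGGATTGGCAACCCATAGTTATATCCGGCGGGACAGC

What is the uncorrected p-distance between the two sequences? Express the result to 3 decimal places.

0.184

The sequences differ at positions 6 (A/T), 9 (C/G), 17 (A/T), 18 (T/A), 20 (G/T), 26 (G/C), 37 (T/G).
There are 7 differences over 38 sites, so p = 7/38 = 0.184.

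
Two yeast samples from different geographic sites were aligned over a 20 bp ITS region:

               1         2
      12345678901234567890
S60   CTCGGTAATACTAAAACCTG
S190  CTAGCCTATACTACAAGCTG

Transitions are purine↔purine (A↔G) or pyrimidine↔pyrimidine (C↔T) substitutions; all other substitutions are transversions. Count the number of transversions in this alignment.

5

Mismatches occur at site 3 (C↔A, transversion), site 5 (G↔C, transversion), site 6 (T↔C, transition), site 7 (A↔T, transversion), site 14 (A↔C, transversion), site 17 (C↔G, transversion).
Of the 6 differences, 1 transition and 5 transversions, so the answer is 5.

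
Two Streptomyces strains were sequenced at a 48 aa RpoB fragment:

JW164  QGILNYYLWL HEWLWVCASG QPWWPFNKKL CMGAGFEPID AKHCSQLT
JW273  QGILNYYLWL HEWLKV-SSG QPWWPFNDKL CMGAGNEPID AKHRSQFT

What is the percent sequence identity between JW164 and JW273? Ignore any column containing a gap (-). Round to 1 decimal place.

Excluding the 1 gap column leaves 47 comparable sites.
Mismatches occur at site 15 (W/K), site 18 (A/S), site 28 (K/D), site 36 (F/N), site 44 (C/R), site 47 (L/F).
41 of the 47 comparable sites match, so the percent identity is 41/47 × 100 = 87.2%.

87.2%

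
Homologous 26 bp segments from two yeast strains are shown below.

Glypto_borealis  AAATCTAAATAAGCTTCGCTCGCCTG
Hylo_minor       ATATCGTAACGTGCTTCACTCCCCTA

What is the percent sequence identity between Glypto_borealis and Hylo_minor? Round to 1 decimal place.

65.4%

Differing sites — 2:A/T; 6:T/G; 7:A/T; 10:T/C; 11:A/G; 12:A/T; 18:G/A; 22:G/C; 26:G/A.
17 of the 26 sites match, so the percent identity is 17/26 × 100 = 65.4%.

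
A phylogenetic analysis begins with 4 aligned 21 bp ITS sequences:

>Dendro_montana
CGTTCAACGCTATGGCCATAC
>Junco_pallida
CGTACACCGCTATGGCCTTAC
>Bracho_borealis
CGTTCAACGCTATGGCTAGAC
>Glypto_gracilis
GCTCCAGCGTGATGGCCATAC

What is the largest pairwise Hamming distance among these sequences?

8

Pairwise Hamming distances:
  Dendro_montana vs Junco_pallida: 3
  Dendro_montana vs Bracho_borealis: 2
  Dendro_montana vs Glypto_gracilis: 6
  Junco_pallida vs Bracho_borealis: 5
  Junco_pallida vs Glypto_gracilis: 7
  Bracho_borealis vs Glypto_gracilis: 8
The largest is 8, between Bracho_borealis and Glypto_gracilis.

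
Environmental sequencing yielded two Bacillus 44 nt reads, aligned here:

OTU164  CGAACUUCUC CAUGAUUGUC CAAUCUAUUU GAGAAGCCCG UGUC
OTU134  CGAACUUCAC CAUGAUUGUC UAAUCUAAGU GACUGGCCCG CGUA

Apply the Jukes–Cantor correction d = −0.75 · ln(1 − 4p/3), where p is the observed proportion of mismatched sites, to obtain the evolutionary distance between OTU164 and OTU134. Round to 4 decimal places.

The sequences differ at positions 9 (U/A), 21 (C/U), 28 (U/A), 29 (U/G), 33 (G/C), 34 (A/U), 35 (A/G), 41 (U/C), 44 (C/A).
p = 9/44 = 0.204545.
d = −0.75 · ln(1 − (4/3)·0.204545) = −0.75 · ln(0.727273) = −0.75 · (-0.318453) = 0.2388.

0.2388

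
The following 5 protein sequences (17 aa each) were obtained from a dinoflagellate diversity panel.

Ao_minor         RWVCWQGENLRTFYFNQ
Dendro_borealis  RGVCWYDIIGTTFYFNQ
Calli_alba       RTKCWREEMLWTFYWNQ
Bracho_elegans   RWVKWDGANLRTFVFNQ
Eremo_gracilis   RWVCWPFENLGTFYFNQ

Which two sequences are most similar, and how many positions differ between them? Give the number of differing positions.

Pairwise Hamming distances:
  Ao_minor vs Dendro_borealis: 7
  Ao_minor vs Calli_alba: 7
  Ao_minor vs Bracho_elegans: 4
  Ao_minor vs Eremo_gracilis: 3
  Dendro_borealis vs Calli_alba: 9
  Dendro_borealis vs Bracho_elegans: 9
  Dendro_borealis vs Eremo_gracilis: 7
  Calli_alba vs Bracho_elegans: 10
  Calli_alba vs Eremo_gracilis: 7
  Bracho_elegans vs Eremo_gracilis: 6
The smallest is 3, between Ao_minor and Eremo_gracilis.

3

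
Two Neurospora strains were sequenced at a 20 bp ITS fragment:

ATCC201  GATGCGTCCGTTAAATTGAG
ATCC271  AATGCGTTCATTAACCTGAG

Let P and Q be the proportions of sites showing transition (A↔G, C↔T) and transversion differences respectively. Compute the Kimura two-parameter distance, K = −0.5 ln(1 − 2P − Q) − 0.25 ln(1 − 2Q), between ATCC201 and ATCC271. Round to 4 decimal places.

0.3253

Differing sites — 1:G/A (Ti); 8:C/T (Ti); 10:G/A (Ti); 15:A/C (Tv); 16:T/C (Ti).
Of the 5 differences, 4 transitions and 1 transversion over 20 sites: P = 4/20 = 0.200000, Q = 1/20 = 0.050000.
d = −0.5·ln(0.550000) − 0.25·ln(0.900000) = −0.5·(-0.597837) − 0.25·(-0.105361) = 0.3253.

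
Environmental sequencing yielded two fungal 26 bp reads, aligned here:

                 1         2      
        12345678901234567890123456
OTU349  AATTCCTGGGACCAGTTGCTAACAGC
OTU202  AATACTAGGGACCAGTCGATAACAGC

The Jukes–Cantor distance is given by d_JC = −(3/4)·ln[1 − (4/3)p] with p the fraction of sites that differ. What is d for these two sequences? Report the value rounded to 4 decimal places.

0.2222

Differing sites — 4:T/A; 6:C/T; 7:T/A; 17:T/C; 19:C/A.
p = 5/26 = 0.192308.
d = −0.75 · ln(1 − (4/3)·0.192308) = −0.75 · ln(0.743589) = −0.75 · (-0.296267) = 0.2222.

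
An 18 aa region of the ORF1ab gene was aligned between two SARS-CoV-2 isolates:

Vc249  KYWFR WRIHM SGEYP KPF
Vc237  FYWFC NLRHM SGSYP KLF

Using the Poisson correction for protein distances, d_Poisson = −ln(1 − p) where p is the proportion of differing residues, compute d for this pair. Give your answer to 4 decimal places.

0.4925

Differing sites — 1:K/F; 5:R/C; 6:W/N; 7:R/L; 8:I/R; 13:E/S; 17:P/L.
p = 7/18 = 0.388889.
d = −ln(1 − 0.388889) = −ln(0.611111) = 0.4925.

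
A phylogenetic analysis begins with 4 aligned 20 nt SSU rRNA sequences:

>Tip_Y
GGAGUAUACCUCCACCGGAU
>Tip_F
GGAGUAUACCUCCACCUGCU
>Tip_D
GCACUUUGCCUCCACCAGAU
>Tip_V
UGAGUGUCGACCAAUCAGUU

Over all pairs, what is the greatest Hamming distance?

11

Pairwise Hamming distances:
  Tip_Y vs Tip_F: 2
  Tip_Y vs Tip_D: 5
  Tip_Y vs Tip_V: 10
  Tip_F vs Tip_D: 6
  Tip_F vs Tip_V: 10
  Tip_D vs Tip_V: 11
The largest is 11, between Tip_D and Tip_V.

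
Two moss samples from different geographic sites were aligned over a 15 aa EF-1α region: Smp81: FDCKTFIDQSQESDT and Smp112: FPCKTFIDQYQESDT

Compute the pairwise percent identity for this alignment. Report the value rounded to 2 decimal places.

Differing sites — 2:D/P; 10:S/Y.
13 of the 15 sites match, so the percent identity is 13/15 × 100 = 86.67%.

86.67%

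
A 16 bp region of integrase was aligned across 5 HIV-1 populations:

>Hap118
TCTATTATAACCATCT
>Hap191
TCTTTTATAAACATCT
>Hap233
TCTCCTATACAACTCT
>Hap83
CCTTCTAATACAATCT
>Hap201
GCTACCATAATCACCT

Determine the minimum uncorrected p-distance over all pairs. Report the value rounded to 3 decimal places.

0.125

Pairwise Hamming distances:
  Hap118 vs Hap191: 2
  Hap118 vs Hap233: 6
  Hap118 vs Hap83: 6
  Hap118 vs Hap201: 5
  Hap191 vs Hap233: 5
  Hap191 vs Hap83: 6
  Hap191 vs Hap201: 6
  Hap233 vs Hap83: 7
  Hap233 vs Hap201: 8
  Hap83 vs Hap201: 8
The smallest is 2 mismatches, between Hap118 and Hap191; p = 2/16 = 0.125.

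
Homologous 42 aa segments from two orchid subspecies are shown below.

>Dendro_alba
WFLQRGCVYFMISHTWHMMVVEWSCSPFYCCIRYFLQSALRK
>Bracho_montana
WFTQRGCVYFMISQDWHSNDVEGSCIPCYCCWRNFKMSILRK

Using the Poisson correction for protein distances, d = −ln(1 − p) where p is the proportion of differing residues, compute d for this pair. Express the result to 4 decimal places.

0.4055

Differing sites — 3:L/T; 14:H/Q; 15:T/D; 18:M/S; 19:M/N; 20:V/D; 23:W/G; 26:S/I; 28:F/C; 32:I/W; 34:Y/N; 36:L/K; 37:Q/M; 39:A/I.
p = 14/42 = 0.333333.
d = −ln(1 − 0.333333) = −ln(0.666667) = 0.4055.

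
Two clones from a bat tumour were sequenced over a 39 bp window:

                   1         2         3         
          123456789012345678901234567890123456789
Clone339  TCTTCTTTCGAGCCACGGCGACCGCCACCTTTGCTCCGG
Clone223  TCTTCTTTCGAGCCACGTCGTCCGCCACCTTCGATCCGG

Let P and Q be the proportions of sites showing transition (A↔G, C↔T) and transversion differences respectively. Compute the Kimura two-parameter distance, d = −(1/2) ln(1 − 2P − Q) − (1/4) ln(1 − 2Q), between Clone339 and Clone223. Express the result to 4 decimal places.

Mismatches occur at site 18 (G↔T, transversion), site 21 (A↔T, transversion), site 32 (T↔C, transition), site 34 (C↔A, transversion).
Of the 4 differences, 1 transition and 3 transversions over 39 sites: P = 1/39 = 0.025641, Q = 3/39 = 0.076923.
d = −0.5·ln(0.871795) − 0.25·ln(0.846154) = −0.5·(-0.137201) − 0.25·(-0.167054) = 0.1104.

0.1104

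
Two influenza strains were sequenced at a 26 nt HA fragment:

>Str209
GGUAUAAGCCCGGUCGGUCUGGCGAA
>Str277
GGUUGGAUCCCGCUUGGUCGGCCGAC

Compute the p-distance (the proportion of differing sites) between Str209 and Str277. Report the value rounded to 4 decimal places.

Mismatches occur at site 4 (A/U), site 5 (U/G), site 6 (A/G), site 8 (G/U), site 13 (G/C), site 15 (C/U), site 20 (U/G), site 22 (G/C), site 26 (A/C).
There are 9 differences over 26 sites, so p = 9/26 = 0.3462.

0.3462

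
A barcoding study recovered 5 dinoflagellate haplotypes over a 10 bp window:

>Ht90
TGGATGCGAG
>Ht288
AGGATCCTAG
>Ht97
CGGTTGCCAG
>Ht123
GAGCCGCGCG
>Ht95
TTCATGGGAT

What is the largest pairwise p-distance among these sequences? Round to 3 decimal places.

Pairwise Hamming distances:
  Ht90 vs Ht288: 3
  Ht90 vs Ht97: 3
  Ht90 vs Ht123: 5
  Ht90 vs Ht95: 4
  Ht288 vs Ht97: 4
  Ht288 vs Ht123: 7
  Ht288 vs Ht95: 7
  Ht97 vs Ht123: 6
  Ht97 vs Ht95: 7
  Ht123 vs Ht95: 8
The largest is 8 mismatches, between Ht123 and Ht95; p = 8/10 = 0.800.

0.800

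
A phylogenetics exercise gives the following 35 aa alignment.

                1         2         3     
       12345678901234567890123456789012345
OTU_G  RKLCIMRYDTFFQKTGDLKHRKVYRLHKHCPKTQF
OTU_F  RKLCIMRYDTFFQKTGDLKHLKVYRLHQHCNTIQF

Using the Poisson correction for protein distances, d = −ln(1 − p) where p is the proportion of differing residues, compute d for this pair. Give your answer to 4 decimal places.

Differing sites — 21:R/L; 28:K/Q; 31:P/N; 32:K/T; 33:T/I.
p = 5/35 = 0.142857.
d = −ln(1 − 0.142857) = −ln(0.857143) = 0.1542.

0.1542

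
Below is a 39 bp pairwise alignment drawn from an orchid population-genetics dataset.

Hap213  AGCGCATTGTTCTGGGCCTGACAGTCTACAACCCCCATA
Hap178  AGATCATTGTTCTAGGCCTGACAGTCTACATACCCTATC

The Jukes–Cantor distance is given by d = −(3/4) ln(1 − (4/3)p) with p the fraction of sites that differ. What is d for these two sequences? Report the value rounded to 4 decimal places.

Mismatches occur at site 3 (C↔A), site 4 (G↔T), site 14 (G↔A), site 31 (A↔T), site 32 (C↔A), site 36 (C↔T), site 39 (A↔C).
p = 7/39 = 0.179487.
d = −0.75 · ln(1 − (4/3)·0.179487) = −0.75 · ln(0.760684) = −0.75 · (-0.273537) = 0.2052.

0.2052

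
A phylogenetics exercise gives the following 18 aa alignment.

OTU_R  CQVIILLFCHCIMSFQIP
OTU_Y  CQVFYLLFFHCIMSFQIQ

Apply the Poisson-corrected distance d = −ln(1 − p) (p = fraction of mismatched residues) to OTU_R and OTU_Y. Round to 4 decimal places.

0.2513

Mismatches occur at site 4 (I→F), site 5 (I→Y), site 9 (C→F), site 18 (P→Q).
p = 4/18 = 0.222222.
d = −ln(1 − 0.222222) = −ln(0.777778) = 0.2513.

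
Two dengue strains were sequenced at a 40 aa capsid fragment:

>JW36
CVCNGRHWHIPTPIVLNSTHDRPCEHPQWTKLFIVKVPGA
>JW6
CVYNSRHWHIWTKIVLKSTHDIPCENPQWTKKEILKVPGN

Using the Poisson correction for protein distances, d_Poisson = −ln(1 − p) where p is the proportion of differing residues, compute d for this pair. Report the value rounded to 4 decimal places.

Mismatches occur at site 3 (C/Y), site 5 (G/S), site 11 (P/W), site 13 (P/K), site 17 (N/K), site 22 (R/I), site 26 (H/N), site 32 (L/K), site 33 (F/E), site 35 (V/L), site 40 (A/N).
p = 11/40 = 0.275000.
d = −ln(1 − 0.275000) = −ln(0.725000) = 0.3216.

0.3216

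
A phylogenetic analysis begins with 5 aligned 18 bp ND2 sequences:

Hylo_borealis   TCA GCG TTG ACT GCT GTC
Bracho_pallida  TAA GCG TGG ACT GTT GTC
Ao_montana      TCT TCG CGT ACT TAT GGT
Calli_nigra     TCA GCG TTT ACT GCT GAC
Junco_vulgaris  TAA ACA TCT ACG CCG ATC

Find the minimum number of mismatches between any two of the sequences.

Pairwise Hamming distances:
  Hylo_borealis vs Bracho_pallida: 3
  Hylo_borealis vs Ao_montana: 9
  Hylo_borealis vs Calli_nigra: 2
  Hylo_borealis vs Junco_vulgaris: 9
  Bracho_pallida vs Ao_montana: 9
  Bracho_pallida vs Calli_nigra: 5
  Bracho_pallida vs Junco_vulgaris: 9
  Ao_montana vs Calli_nigra: 8
  Ao_montana vs Junco_vulgaris: 13
  Calli_nigra vs Junco_vulgaris: 9
The smallest is 2, between Hylo_borealis and Calli_nigra.

2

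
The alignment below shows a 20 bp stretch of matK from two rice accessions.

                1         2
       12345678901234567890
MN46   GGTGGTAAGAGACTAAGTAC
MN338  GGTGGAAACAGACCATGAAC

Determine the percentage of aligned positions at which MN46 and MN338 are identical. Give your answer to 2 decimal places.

Differing sites — 6:T/A; 9:G/C; 14:T/C; 16:A/T; 18:T/A.
15 of the 20 sites match, so the percent identity is 15/20 × 100 = 75.00%.

75.00%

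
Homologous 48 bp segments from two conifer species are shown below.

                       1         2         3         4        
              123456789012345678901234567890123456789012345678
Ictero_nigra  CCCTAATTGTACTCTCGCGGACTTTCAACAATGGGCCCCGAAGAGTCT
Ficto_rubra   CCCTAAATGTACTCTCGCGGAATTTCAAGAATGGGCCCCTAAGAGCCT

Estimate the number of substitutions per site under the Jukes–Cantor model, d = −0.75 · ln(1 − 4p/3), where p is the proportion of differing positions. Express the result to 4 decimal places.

0.1121

The sequences differ at positions 7 (T/A), 22 (C/A), 29 (C/G), 40 (G/T), 46 (T/C).
p = 5/48 = 0.104167.
d = −0.75 · ln(1 − (4/3)·0.104167) = −0.75 · ln(0.861111) = −0.75 · (-0.149532) = 0.1121.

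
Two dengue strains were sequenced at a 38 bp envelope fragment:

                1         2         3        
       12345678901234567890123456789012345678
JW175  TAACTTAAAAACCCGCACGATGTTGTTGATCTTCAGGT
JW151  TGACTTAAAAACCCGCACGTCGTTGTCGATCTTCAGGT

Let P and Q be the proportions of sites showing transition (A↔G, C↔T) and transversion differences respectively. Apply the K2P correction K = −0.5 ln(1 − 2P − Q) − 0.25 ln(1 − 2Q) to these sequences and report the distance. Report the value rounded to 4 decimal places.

0.1153

The sequences differ at positions 2 (A/G, transition), 20 (A/T, transversion), 21 (T/C, transition), 27 (T/C, transition).
Of the 4 differences, 3 transitions and 1 transversion over 38 sites: P = 3/38 = 0.078947, Q = 1/38 = 0.026316.
d = −0.5·ln(0.815790) − 0.25·ln(0.947368) = −0.5·(-0.203598) − 0.25·(-0.054068) = 0.1153.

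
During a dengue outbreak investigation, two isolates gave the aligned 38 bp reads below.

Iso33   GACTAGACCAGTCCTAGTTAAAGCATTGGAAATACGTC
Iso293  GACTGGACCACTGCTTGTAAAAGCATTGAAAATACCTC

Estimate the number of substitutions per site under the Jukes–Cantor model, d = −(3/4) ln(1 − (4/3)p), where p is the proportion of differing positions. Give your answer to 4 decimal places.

The sequences differ at positions 5 (A/G), 11 (G/C), 13 (C/G), 16 (A/T), 19 (T/A), 29 (G/A), 36 (G/C).
p = 7/38 = 0.184211.
d = −0.75 · ln(1 − (4/3)·0.184211) = −0.75 · ln(0.754385) = −0.75 · (-0.281852) = 0.2114.

0.2114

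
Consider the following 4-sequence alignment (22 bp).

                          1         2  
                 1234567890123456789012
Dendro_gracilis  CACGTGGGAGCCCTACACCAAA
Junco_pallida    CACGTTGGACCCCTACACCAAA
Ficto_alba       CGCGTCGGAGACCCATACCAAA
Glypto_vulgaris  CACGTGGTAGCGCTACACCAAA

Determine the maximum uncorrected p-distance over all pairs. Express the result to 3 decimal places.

Pairwise Hamming distances:
  Dendro_gracilis vs Junco_pallida: 2
  Dendro_gracilis vs Ficto_alba: 5
  Dendro_gracilis vs Glypto_vulgaris: 2
  Junco_pallida vs Ficto_alba: 6
  Junco_pallida vs Glypto_vulgaris: 4
  Ficto_alba vs Glypto_vulgaris: 7
The largest is 7 mismatches, between Ficto_alba and Glypto_vulgaris; p = 7/22 = 0.318.

0.318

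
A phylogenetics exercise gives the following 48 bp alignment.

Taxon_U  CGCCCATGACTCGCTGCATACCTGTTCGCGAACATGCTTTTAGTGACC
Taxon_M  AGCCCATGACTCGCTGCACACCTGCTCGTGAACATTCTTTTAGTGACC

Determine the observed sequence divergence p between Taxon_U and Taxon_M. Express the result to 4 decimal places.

Mismatches occur at site 1 (C/A), site 19 (T/C), site 25 (T/C), site 29 (C/T), site 36 (G/T).
There are 5 differences over 48 sites, so p = 5/48 = 0.1042.

0.1042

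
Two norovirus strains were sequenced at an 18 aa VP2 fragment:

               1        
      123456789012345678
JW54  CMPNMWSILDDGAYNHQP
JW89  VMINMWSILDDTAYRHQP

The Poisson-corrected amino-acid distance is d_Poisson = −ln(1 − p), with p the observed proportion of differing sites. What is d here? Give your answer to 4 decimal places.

0.2513

Mismatches occur at site 1 (C/V), site 3 (P/I), site 12 (G/T), site 15 (N/R).
p = 4/18 = 0.222222.
d = −ln(1 − 0.222222) = −ln(0.777778) = 0.2513.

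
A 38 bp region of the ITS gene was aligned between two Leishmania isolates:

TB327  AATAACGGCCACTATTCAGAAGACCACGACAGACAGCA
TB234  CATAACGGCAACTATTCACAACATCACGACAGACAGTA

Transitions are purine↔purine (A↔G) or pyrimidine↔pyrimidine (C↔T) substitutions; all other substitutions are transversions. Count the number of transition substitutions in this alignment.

2

Differing sites — 1:A/C (Tv); 10:C/A (Tv); 19:G/C (Tv); 22:G/C (Tv); 24:C/T (Ti); 37:C/T (Ti).
Of the 6 differences, 2 transitions and 4 transversions, so the answer is 2.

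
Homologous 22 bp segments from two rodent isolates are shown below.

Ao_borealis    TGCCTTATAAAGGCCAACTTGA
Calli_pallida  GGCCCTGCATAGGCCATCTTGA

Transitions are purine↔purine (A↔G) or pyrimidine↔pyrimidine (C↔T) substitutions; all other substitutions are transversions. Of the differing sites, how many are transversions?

Mismatches occur at site 1 (T↔G, transversion), site 5 (T↔C, transition), site 7 (A↔G, transition), site 8 (T↔C, transition), site 10 (A↔T, transversion), site 17 (A↔T, transversion).
Of the 6 differences, 3 transitions and 3 transversions, so the answer is 3.

3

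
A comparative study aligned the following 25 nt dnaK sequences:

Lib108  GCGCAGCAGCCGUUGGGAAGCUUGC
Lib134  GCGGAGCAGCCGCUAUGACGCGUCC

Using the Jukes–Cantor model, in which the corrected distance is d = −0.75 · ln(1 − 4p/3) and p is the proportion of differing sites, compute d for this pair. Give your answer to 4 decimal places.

0.3505

Differing sites — 4:C/G; 13:U/C; 15:G/A; 16:G/U; 19:A/C; 22:U/G; 24:G/C.
p = 7/25 = 0.280000.
d = −0.75 · ln(1 − (4/3)·0.280000) = −0.75 · ln(0.626667) = −0.75 · (-0.467340) = 0.3505.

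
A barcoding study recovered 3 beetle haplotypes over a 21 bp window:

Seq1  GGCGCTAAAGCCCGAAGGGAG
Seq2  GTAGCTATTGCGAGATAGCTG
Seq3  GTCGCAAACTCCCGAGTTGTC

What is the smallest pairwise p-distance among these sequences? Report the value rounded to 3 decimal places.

Pairwise Hamming distances:
  Seq1 vs Seq2: 10
  Seq1 vs Seq3: 9
  Seq2 vs Seq3: 12
The smallest is 9 mismatches, between Seq1 and Seq3; p = 9/21 = 0.429.

0.429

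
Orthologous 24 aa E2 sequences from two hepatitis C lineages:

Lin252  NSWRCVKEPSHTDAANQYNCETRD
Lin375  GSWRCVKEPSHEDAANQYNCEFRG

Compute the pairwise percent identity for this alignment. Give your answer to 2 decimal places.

Differing sites — 1:N/G; 12:T/E; 22:T/F; 24:D/G.
20 of the 24 sites match, so the percent identity is 20/24 × 100 = 83.33%.

83.33%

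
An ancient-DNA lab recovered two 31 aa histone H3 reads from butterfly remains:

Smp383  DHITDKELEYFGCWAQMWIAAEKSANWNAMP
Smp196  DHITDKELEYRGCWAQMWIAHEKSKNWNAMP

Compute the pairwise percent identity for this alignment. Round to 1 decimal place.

Differing sites — 11:F/R; 21:A/H; 25:A/K.
28 of the 31 sites match, so the percent identity is 28/31 × 100 = 90.3%.

90.3%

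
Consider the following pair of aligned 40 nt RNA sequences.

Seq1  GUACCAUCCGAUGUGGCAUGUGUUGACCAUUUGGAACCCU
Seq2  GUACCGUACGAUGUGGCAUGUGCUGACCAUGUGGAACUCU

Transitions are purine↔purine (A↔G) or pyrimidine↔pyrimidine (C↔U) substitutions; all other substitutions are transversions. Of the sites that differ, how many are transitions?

Differing sites — 6:A/G (Ti); 8:C/A (Tv); 23:U/C (Ti); 31:U/G (Tv); 38:C/U (Ti).
Of the 5 differences, 3 transitions and 2 transversions, so the answer is 3.

3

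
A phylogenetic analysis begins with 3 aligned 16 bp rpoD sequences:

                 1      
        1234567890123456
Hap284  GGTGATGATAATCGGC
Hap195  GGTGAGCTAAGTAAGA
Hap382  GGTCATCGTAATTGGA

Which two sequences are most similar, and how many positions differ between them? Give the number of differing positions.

5

Pairwise Hamming distances:
  Hap284 vs Hap195: 8
  Hap284 vs Hap382: 5
  Hap195 vs Hap382: 7
The smallest is 5, between Hap284 and Hap382.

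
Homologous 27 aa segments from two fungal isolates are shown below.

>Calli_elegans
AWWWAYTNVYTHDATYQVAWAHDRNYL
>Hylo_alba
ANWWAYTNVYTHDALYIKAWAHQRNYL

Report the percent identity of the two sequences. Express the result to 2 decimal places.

Differing sites — 2:W/N; 15:T/L; 17:Q/I; 18:V/K; 23:D/Q.
22 of the 27 sites match, so the percent identity is 22/27 × 100 = 81.48%.

81.48%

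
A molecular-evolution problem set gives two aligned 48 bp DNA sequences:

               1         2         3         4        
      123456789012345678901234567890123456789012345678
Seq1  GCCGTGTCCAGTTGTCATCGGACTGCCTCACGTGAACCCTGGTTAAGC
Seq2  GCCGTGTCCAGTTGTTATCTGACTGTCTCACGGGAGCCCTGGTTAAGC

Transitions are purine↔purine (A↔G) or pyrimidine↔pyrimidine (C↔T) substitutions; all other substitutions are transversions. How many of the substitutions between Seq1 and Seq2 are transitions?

Mismatches occur at site 16 (C/T, transition), site 20 (G/T, transversion), site 26 (C/T, transition), site 33 (T/G, transversion), site 36 (A/G, transition).
Of the 5 differences, 3 transitions and 2 transversions, so the answer is 3.

3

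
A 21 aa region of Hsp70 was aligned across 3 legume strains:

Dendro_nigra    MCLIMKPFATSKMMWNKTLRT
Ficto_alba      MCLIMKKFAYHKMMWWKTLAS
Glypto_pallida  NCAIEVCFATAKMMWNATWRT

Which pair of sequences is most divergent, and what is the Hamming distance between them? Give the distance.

Pairwise Hamming distances:
  Dendro_nigra vs Ficto_alba: 6
  Dendro_nigra vs Glypto_pallida: 8
  Ficto_alba vs Glypto_pallida: 12
The largest is 12, between Ficto_alba and Glypto_pallida.

12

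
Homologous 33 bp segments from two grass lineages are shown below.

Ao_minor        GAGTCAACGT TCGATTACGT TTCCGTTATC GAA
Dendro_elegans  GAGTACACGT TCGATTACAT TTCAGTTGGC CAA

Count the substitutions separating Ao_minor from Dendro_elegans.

Mismatches occur at site 5 (C/A), site 6 (A/C), site 19 (G/A), site 24 (C/A), site 28 (A/G), site 29 (T/G), site 31 (G/C).
That gives 7 mismatches out of 33 aligned sites, so the Hamming distance is 7.

7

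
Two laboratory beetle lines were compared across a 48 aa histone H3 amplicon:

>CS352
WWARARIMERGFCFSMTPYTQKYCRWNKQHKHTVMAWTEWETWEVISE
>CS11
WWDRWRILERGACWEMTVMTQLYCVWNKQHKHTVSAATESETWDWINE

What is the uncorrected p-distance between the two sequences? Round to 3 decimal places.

0.333

Differing sites — 3:A/D; 5:A/W; 8:M/L; 12:F/A; 14:F/W; 15:S/E; 18:P/V; 19:Y/M; 22:K/L; 25:R/V; 35:M/S; 37:W/A; 40:W/S; 44:E/D; 45:V/W; 47:S/N.
There are 16 differences over 48 sites, so p = 16/48 = 0.333.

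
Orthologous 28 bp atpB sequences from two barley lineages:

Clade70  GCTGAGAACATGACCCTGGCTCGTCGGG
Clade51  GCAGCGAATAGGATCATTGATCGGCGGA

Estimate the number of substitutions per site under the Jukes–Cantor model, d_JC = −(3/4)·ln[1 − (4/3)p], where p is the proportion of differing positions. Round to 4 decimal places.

Differing sites — 3:T/A; 5:A/C; 9:C/T; 11:T/G; 14:C/T; 16:C/A; 18:G/T; 20:C/A; 24:T/G; 28:G/A.
p = 10/28 = 0.357143.
d = −0.75 · ln(1 − (4/3)·0.357143) = −0.75 · ln(0.523809) = −0.75 · (-0.646628) = 0.4850.

0.4850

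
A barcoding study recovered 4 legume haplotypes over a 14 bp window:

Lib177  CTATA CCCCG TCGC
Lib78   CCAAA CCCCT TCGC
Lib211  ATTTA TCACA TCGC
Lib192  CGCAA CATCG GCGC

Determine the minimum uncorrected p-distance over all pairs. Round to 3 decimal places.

Pairwise Hamming distances:
  Lib177 vs Lib78: 3
  Lib177 vs Lib211: 5
  Lib177 vs Lib192: 6
  Lib78 vs Lib211: 7
  Lib78 vs Lib192: 6
  Lib211 vs Lib192: 9
The smallest is 3 mismatches, between Lib177 and Lib78; p = 3/14 = 0.214.

0.214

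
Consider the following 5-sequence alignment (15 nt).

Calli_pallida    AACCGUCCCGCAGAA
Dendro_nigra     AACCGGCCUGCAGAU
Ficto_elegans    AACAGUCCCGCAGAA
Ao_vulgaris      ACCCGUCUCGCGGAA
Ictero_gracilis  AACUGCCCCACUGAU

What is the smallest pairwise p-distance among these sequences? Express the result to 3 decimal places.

0.067

Pairwise Hamming distances:
  Calli_pallida vs Dendro_nigra: 3
  Calli_pallida vs Ficto_elegans: 1
  Calli_pallida vs Ao_vulgaris: 3
  Calli_pallida vs Ictero_gracilis: 5
  Dendro_nigra vs Ficto_elegans: 4
  Dendro_nigra vs Ao_vulgaris: 6
  Dendro_nigra vs Ictero_gracilis: 5
  Ficto_elegans vs Ao_vulgaris: 4
  Ficto_elegans vs Ictero_gracilis: 5
  Ao_vulgaris vs Ictero_gracilis: 7
The smallest is 1 mismatch, between Calli_pallida and Ficto_elegans; p = 1/15 = 0.067.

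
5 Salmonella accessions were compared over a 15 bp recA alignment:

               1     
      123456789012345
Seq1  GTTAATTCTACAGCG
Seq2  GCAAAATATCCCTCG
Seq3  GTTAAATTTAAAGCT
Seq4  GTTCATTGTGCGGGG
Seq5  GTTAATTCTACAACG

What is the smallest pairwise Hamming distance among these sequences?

1

Pairwise Hamming distances:
  Seq1 vs Seq2: 7
  Seq1 vs Seq3: 4
  Seq1 vs Seq4: 5
  Seq1 vs Seq5: 1
  Seq2 vs Seq3: 8
  Seq2 vs Seq4: 9
  Seq2 vs Seq5: 7
  Seq3 vs Seq4: 8
  Seq3 vs Seq5: 5
  Seq4 vs Seq5: 6
The smallest is 1, between Seq1 and Seq5.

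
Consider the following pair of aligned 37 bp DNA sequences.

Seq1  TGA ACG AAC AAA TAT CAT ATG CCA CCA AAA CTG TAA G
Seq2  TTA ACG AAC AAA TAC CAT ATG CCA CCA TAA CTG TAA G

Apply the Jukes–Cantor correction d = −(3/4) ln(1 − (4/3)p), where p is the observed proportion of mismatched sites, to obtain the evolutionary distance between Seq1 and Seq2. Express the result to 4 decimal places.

0.0858

Mismatches occur at site 2 (G→T), site 15 (T→C), site 28 (A→T).
p = 3/37 = 0.081081.
d = −0.75 · ln(1 − (4/3)·0.081081) = −0.75 · ln(0.891892) = −0.75 · (-0.114410) = 0.0858.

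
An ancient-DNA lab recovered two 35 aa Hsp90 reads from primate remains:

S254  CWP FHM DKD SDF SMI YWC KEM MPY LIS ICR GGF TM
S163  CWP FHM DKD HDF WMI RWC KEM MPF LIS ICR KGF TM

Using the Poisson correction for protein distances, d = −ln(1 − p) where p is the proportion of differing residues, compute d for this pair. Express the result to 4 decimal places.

0.1542

Mismatches occur at site 10 (S→H), site 13 (S→W), site 16 (Y→R), site 24 (Y→F), site 31 (G→K).
p = 5/35 = 0.142857.
d = −ln(1 − 0.142857) = −ln(0.857143) = 0.1542.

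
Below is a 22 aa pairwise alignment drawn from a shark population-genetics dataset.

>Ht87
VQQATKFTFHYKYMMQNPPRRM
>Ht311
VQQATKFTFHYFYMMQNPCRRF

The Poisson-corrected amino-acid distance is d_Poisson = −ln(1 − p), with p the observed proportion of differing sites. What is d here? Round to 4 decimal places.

0.1466

Differing sites — 12:K/F; 19:P/C; 22:M/F.
p = 3/22 = 0.136364.
d = −ln(1 − 0.136364) = −ln(0.863636) = 0.1466.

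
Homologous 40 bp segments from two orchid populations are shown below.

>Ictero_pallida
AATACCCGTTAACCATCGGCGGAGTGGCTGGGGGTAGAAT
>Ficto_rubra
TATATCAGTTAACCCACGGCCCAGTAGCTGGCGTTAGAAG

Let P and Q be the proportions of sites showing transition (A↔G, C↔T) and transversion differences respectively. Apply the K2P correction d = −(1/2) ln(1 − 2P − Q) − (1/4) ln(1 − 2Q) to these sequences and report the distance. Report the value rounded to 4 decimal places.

0.3460

The sequences differ at positions 1 (A/T, transversion), 5 (C/T, transition), 7 (C/A, transversion), 15 (A/C, transversion), 16 (T/A, transversion), 21 (G/C, transversion), 22 (G/C, transversion), 26 (G/A, transition), 32 (G/C, transversion), 34 (G/T, transversion), 40 (T/G, transversion).
Of the 11 differences, 2 transitions and 9 transversions over 40 sites: P = 2/40 = 0.050000, Q = 9/40 = 0.225000.
d = −0.5·ln(0.675000) − 0.25·ln(0.550000) = −0.5·(-0.393043) − 0.25·(-0.597837) = 0.3460.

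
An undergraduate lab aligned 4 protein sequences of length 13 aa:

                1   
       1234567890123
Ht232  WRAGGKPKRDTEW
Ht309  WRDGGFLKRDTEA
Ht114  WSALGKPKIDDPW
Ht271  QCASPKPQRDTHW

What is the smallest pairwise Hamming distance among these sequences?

Pairwise Hamming distances:
  Ht232 vs Ht309: 4
  Ht232 vs Ht114: 5
  Ht232 vs Ht271: 6
  Ht309 vs Ht114: 9
  Ht309 vs Ht271: 10
  Ht114 vs Ht271: 8
The smallest is 4, between Ht232 and Ht309.

4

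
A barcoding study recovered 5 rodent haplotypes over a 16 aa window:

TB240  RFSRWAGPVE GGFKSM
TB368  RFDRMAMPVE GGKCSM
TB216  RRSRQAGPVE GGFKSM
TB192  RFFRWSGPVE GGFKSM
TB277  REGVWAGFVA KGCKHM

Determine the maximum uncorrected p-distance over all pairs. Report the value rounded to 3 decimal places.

Pairwise Hamming distances:
  TB240 vs TB368: 5
  TB240 vs TB216: 2
  TB240 vs TB192: 2
  TB240 vs TB277: 8
  TB368 vs TB216: 6
  TB368 vs TB192: 6
  TB368 vs TB277: 11
  TB216 vs TB192: 4
  TB216 vs TB277: 9
  TB192 vs TB277: 9
The largest is 11 mismatches, between TB368 and TB277; p = 11/16 = 0.688.

0.688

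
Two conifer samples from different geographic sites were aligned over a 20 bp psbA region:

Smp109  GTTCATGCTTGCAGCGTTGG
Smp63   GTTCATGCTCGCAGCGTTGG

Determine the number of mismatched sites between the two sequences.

Differing sites — 10:T/C.
That gives 1 mismatch out of 20 aligned sites, so the Hamming distance is 1.

1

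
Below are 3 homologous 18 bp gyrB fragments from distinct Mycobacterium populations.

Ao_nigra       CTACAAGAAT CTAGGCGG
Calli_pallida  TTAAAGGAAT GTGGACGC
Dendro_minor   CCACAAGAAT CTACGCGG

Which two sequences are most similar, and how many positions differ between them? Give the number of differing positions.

2

Pairwise Hamming distances:
  Ao_nigra vs Calli_pallida: 7
  Ao_nigra vs Dendro_minor: 2
  Calli_pallida vs Dendro_minor: 9
The smallest is 2, between Ao_nigra and Dendro_minor.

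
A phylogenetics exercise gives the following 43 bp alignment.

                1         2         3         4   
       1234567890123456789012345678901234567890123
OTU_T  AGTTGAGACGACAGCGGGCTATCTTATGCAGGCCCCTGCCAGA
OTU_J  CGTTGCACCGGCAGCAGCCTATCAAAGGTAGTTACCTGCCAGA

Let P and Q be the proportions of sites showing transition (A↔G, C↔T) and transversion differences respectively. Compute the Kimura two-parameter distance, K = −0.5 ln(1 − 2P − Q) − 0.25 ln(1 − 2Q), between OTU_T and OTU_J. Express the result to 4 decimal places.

0.4272

Differing sites — 1:A/C (Tv); 6:A/C (Tv); 7:G/A (Ti); 8:A/C (Tv); 11:A/G (Ti); 16:G/A (Ti); 18:G/C (Tv); 24:T/A (Tv); 25:T/A (Tv); 27:T/G (Tv); 29:C/T (Ti); 32:G/T (Tv); 33:C/T (Ti); 34:C/A (Tv).
Of the 14 differences, 5 transitions and 9 transversions over 43 sites: P = 5/43 = 0.116279, Q = 9/43 = 0.209302.
d = −0.5·ln(0.558140) − 0.25·ln(0.581396) = −0.5·(-0.583145) − 0.25·(-0.542323) = 0.4272.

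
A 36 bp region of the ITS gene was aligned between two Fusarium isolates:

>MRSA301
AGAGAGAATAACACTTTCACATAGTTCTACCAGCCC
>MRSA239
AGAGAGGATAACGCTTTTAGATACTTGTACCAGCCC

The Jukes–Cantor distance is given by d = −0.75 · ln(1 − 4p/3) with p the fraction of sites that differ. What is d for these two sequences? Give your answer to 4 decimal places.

The sequences differ at positions 7 (A/G), 13 (A/G), 18 (C/T), 20 (C/G), 24 (G/C), 27 (C/G).
p = 6/36 = 0.166667.
d = −0.75 · ln(1 − (4/3)·0.166667) = −0.75 · ln(0.777777) = −0.75 · (-0.251315) = 0.1885.

0.1885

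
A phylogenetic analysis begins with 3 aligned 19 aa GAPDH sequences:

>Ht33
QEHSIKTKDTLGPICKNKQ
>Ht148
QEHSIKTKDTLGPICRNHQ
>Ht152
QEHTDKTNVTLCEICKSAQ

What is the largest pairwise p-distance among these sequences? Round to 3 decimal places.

0.474

Pairwise Hamming distances:
  Ht33 vs Ht148: 2
  Ht33 vs Ht152: 8
  Ht148 vs Ht152: 9
The largest is 9 mismatches, between Ht148 and Ht152; p = 9/19 = 0.474.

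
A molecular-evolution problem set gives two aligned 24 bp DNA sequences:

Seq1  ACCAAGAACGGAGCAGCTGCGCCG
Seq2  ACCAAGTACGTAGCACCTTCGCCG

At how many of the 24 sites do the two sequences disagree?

Differing sites — 7:A/T; 11:G/T; 16:G/C; 19:G/T.
That gives 4 mismatches out of 24 aligned sites, so the Hamming distance is 4.

4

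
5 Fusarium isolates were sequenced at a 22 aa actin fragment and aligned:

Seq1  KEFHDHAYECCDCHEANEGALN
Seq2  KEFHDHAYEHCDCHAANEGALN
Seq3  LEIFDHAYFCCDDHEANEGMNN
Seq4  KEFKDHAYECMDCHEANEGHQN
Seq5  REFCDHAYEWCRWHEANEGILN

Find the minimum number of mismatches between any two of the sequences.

Pairwise Hamming distances:
  Seq1 vs Seq2: 2
  Seq1 vs Seq3: 7
  Seq1 vs Seq4: 4
  Seq1 vs Seq5: 6
  Seq2 vs Seq3: 9
  Seq2 vs Seq4: 6
  Seq2 vs Seq5: 7
  Seq3 vs Seq4: 8
  Seq3 vs Seq5: 9
  Seq4 vs Seq5: 8
The smallest is 2, between Seq1 and Seq2.

2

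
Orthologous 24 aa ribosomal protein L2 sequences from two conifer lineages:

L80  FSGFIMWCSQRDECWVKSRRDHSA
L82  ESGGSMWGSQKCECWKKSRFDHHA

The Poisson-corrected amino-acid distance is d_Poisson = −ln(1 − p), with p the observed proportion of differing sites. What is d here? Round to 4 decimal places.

0.4700

The sequences differ at positions 1 (F/E), 4 (F/G), 5 (I/S), 8 (C/G), 11 (R/K), 12 (D/C), 16 (V/K), 20 (R/F), 23 (S/H).
p = 9/24 = 0.375000.
d = −ln(1 − 0.375000) = −ln(0.625000) = 0.4700.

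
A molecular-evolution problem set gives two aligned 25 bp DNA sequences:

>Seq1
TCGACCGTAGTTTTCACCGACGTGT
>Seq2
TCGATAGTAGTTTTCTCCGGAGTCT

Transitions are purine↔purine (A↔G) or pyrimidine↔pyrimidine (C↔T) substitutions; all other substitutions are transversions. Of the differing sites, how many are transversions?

The sequences differ at positions 5 (C/T, transition), 6 (C/A, transversion), 16 (A/T, transversion), 20 (A/G, transition), 21 (C/A, transversion), 24 (G/C, transversion).
Of the 6 differences, 2 transitions and 4 transversions, so the answer is 4.

4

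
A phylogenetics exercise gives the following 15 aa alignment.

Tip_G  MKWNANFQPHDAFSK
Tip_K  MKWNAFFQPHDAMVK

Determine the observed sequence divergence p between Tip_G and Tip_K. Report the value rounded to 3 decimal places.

Differing sites — 6:N/F; 13:F/M; 14:S/V.
There are 3 differences over 15 sites, so p = 3/15 = 0.200.

0.200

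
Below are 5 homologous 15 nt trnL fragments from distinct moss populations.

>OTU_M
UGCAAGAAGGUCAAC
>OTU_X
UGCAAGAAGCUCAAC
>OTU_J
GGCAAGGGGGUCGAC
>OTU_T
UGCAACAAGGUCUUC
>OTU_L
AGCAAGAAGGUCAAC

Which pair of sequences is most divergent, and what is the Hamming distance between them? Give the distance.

Pairwise Hamming distances:
  OTU_M vs OTU_X: 1
  OTU_M vs OTU_J: 4
  OTU_M vs OTU_T: 3
  OTU_M vs OTU_L: 1
  OTU_X vs OTU_J: 5
  OTU_X vs OTU_T: 4
  OTU_X vs OTU_L: 2
  OTU_J vs OTU_T: 6
  OTU_J vs OTU_L: 4
  OTU_T vs OTU_L: 4
The largest is 6, between OTU_J and OTU_T.

6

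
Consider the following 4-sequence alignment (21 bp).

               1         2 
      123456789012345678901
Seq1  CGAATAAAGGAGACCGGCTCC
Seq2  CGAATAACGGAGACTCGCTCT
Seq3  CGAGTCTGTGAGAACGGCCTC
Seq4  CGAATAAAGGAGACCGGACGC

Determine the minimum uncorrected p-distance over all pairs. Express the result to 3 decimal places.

0.143

Pairwise Hamming distances:
  Seq1 vs Seq2: 4
  Seq1 vs Seq3: 8
  Seq1 vs Seq4: 3
  Seq2 vs Seq3: 11
  Seq2 vs Seq4: 7
  Seq3 vs Seq4: 8
The smallest is 3 mismatches, between Seq1 and Seq4; p = 3/21 = 0.143.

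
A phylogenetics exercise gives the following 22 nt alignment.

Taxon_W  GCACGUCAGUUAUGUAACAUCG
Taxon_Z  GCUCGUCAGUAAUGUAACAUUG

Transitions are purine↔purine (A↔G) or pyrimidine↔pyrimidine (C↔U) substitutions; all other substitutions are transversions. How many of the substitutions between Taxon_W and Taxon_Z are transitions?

The sequences differ at positions 3 (A/U, transversion), 11 (U/A, transversion), 21 (C/U, transition).
Of the 3 differences, 1 transition and 2 transversions, so the answer is 1.

1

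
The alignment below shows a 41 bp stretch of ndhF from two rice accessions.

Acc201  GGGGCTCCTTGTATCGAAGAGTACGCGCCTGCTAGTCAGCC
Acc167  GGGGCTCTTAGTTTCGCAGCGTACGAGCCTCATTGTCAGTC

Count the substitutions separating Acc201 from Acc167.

10

Mismatches occur at site 8 (C/T), site 10 (T/A), site 13 (A/T), site 17 (A/C), site 20 (A/C), site 26 (C/A), site 31 (G/C), site 32 (C/A), site 34 (A/T), site 40 (C/T).
That gives 10 mismatches out of 41 aligned sites, so the Hamming distance is 10.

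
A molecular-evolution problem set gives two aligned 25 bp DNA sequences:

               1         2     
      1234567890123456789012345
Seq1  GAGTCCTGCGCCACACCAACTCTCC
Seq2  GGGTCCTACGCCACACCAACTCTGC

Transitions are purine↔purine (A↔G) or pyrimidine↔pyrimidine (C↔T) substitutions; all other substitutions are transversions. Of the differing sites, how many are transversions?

1

Mismatches occur at site 2 (A/G, transition), site 8 (G/A, transition), site 24 (C/G, transversion).
Of the 3 differences, 2 transitions and 1 transversion, so the answer is 1.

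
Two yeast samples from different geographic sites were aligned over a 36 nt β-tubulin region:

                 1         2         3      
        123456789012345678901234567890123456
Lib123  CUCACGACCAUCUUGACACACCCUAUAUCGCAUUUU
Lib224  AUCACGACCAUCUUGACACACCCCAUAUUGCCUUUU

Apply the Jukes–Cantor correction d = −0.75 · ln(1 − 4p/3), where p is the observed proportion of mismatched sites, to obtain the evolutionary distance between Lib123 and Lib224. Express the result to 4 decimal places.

0.1203

The sequences differ at positions 1 (C/A), 24 (U/C), 29 (C/U), 32 (A/C).
p = 4/36 = 0.111111.
d = −0.75 · ln(1 − (4/3)·0.111111) = −0.75 · ln(0.851852) = −0.75 · (-0.160342) = 0.1203.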